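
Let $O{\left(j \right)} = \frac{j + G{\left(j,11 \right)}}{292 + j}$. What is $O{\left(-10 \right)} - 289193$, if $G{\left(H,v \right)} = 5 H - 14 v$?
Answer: $- \frac{40776320}{141} \approx -2.8919 \cdot 10^{5}$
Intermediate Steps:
$G{\left(H,v \right)} = - 14 v + 5 H$
$O{\left(j \right)} = \frac{-154 + 6 j}{292 + j}$ ($O{\left(j \right)} = \frac{j + \left(\left(-14\right) 11 + 5 j\right)}{292 + j} = \frac{j + \left(-154 + 5 j\right)}{292 + j} = \frac{-154 + 6 j}{292 + j}$)
$O{\left(-10 \right)} - 289193 = \frac{2 \left(-77 + 3 \left(-10\right)\right)}{292 - 10} - 289193 = \frac{2 \left(-77 - 30\right)}{282} - 289193 = 2 \cdot \frac{1}{282} \left(-107\right) - 289193 = - \frac{107}{141} - 289193 = - \frac{40776320}{141}$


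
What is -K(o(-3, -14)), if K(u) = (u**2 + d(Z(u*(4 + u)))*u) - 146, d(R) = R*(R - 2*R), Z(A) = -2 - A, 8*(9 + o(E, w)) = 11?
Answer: -216636173/32768 ≈ -6611.2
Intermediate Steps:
o(E, w) = -61/8 (o(E, w) = -9 + (1/8)*11 = -9 + 11/8 = -61/8)
d(R) = -R**2 (d(R) = R*(-R) = -R**2)
K(u) = -146 + u**2 - u*(-2 - u*(4 + u))**2 (K(u) = (u**2 + (-(-2 - u*(4 + u))**2)*u) - 146 = (u**2 - u*(-2 - u*(4 + u))**2) - 146 = -146 + u**2 - u*(-2 - u*(4 + u))**2)
-K(o(-3, -14)) = -(-146 + (-61/8)**2 - 1*(-61/8)*(2 - 61*(4 - 61/8)/8)**2) = -(-146 + 3721/64 - 1*(-61/8)*(2 - 61/8*(-29/8))**2) = -(-146 + 3721/64 - 1*(-61/8)*(2 + 1769/64)**2) = -(-146 + 3721/64 - 1*(-61/8)*(1897/64)**2) = -(-146 + 3721/64 - 1*(-61/8)*3598609/4096) = -(-146 + 3721/64 + 219515149/32768) = -1*216636173/32768 = -216636173/32768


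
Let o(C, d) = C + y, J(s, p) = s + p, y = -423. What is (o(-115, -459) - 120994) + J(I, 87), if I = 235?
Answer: -121210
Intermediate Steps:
J(s, p) = p + s
o(C, d) = -423 + C (o(C, d) = C - 423 = -423 + C)
(o(-115, -459) - 120994) + J(I, 87) = ((-423 - 115) - 120994) + (87 + 235) = (-538 - 120994) + 322 = -121532 + 322 = -121210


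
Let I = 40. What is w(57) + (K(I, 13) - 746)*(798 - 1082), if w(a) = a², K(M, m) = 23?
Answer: 208581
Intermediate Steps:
w(57) + (K(I, 13) - 746)*(798 - 1082) = 57² + (23 - 746)*(798 - 1082) = 3249 - 723*(-284) = 3249 + 205332 = 208581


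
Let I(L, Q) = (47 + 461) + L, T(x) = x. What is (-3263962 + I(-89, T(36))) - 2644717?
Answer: -5908260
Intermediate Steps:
I(L, Q) = 508 + L
(-3263962 + I(-89, T(36))) - 2644717 = (-3263962 + (508 - 89)) - 2644717 = (-3263962 + 419) - 2644717 = -3263543 - 2644717 = -5908260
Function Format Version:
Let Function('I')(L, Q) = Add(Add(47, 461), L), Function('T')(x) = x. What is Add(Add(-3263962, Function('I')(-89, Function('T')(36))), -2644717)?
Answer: -5908260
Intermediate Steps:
Function('I')(L, Q) = Add(508, L)
Add(Add(-3263962, Function('I')(-89, Function('T')(36))), -2644717) = Add(Add(-3263962, Add(508, -89)), -2644717) = Add(Add(-3263962, 419), -2644717) = Add(-3263543, -2644717) = -5908260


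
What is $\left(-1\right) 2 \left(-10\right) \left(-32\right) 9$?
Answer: $-5760$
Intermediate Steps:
$\left(-1\right) 2 \left(-10\right) \left(-32\right) 9 = \left(-2\right) \left(-10\right) \left(-32\right) 9 = 20 \left(-32\right) 9 = \left(-640\right) 9 = -5760$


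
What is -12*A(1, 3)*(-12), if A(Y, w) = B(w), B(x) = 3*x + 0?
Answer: 1296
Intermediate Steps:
B(x) = 3*x
A(Y, w) = 3*w
-12*A(1, 3)*(-12) = -36*3*(-12) = -12*9*(-12) = -108*(-12) = 1296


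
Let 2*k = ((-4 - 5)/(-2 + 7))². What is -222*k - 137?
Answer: -12416/25 ≈ -496.64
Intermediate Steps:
k = 81/50 (k = ((-4 - 5)/(-2 + 7))²/2 = (-9/5)²/2 = (½)*(81/25) = 81/50 ≈ 1.6200)
-222*k - 137 = -222*81/50 - 137 = -8991/25 - 137 = -12416/25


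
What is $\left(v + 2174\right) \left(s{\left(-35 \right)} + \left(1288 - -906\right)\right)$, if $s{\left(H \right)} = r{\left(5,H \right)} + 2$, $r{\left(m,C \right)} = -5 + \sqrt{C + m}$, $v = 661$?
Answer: $6211485 + 2835 i \sqrt{30} \approx 6.2115 \cdot 10^{6} + 15528.0 i$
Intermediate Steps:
$s{\left(H \right)} = -3 + \sqrt{5 + H}$ ($s{\left(H \right)} = \left(-5 + \sqrt{H + 5}\right) + 2 = \left(-5 + \sqrt{5 + H}\right) + 2 = -3 + \sqrt{5 + H}$)
$\left(v + 2174\right) \left(s{\left(-35 \right)} + \left(1288 - -906\right)\right) = \left(661 + 2174\right) \left(\left(-3 + \sqrt{5 - 35}\right) + \left(1288 - -906\right)\right) = 2835 \left(\left(-3 + \sqrt{-30}\right) + \left(1288 + 906\right)\right) = 2835 \left(\left(-3 + i \sqrt{30}\right) + 2194\right) = 2835 \left(2191 + i \sqrt{30}\right) = 6211485 + 2835 i \sqrt{30}$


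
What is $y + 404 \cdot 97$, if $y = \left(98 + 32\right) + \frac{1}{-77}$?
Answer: $\frac{3027485}{77} \approx 39318.0$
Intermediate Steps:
$y = \frac{10009}{77}$ ($y = 130 - \frac{1}{77} = \frac{10009}{77} \approx 129.99$)
$y + 404 \cdot 97 = \frac{10009}{77} + 404 \cdot 97 = \frac{10009}{77} + 39188 = \frac{3027485}{77}$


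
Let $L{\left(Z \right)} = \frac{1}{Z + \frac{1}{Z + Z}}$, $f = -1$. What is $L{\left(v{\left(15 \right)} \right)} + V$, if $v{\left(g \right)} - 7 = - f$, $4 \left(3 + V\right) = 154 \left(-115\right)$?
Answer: $- \frac{1143037}{258} \approx -4430.4$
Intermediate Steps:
$V = - \frac{8861}{2}$ ($V = -3 + \frac{154 \left(-115\right)}{4} = -3 + \frac{1}{4} \left(-17710\right) = -3 - \frac{8855}{2} = - \frac{8861}{2} \approx -4430.5$)
$v{\left(g \right)} = 8$ ($v{\left(g \right)} = 7 - -1 = 7 + 1 = 8$)
$L{\left(Z \right)} = \frac{1}{Z + \frac{1}{2 Z}}$
$L{\left(v{\left(15 \right)} \right)} + V = 2 \cdot 8 \frac{1}{1 + 2 \cdot 8^{2}} - \frac{8861}{2} = 2 \cdot 8 \frac{1}{1 + 2 \cdot 64} - \frac{8861}{2} = 2 \cdot 8 \frac{1}{1 + 128} - \frac{8861}{2} = 2 \cdot 8 \cdot \frac{1}{129} - \frac{8861}{2} = \frac{16}{129} - \frac{8861}{2} = - \frac{1143037}{258}$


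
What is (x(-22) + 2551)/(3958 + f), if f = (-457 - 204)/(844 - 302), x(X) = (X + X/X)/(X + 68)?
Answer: 1271803/1973009 ≈ 0.64460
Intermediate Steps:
x(X) = (1 + X)/(68 + X) (x(X) = (X + 1)/(68 + X) = (1 + X)/(68 + X))
f = -661/542 ≈ -1.2196
(x(-22) + 2551)/(3958 + f) = ((1 - 22)/(68 - 22) + 2551)/(3958 - 661/542) = (-21/46 + 2551)/(2144575/542) = ((1/46)*(-21) + 2551)*(542/2144575) = (-21/46 + 2551)*(542/2144575) = (117325/46)*(542/2144575) = 1271803/1973009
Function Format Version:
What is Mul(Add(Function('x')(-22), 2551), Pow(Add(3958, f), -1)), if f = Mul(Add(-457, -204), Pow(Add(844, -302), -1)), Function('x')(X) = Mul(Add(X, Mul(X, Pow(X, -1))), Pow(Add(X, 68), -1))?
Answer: Rational(1271803, 1973009) ≈ 0.64460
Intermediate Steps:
Function('x')(X) = Mul(Pow(Add(68, X), -1), Add(1, X)) (Function('x')(X) = Mul(Add(X, 1), Pow(Add(68, X), -1)) = Mul(Add(1, X), Pow(Add(68, X), -1)) = Mul(Pow(Add(68, X), -1), Add(1, X)))
f = Rational(-661, 542) (f = Mul(-661, Pow(542, -1)) = Mul(-661, Rational(1, 542)) = Rational(-661, 542) ≈ -1.2196)
Mul(Add(Function('x')(-22), 2551), Pow(Add(3958, f), -1)) = Mul(Add(Mul(Pow(Add(68, -22), -1), Add(1, -22)), 2551), Pow(Add(3958, Rational(-661, 542)), -1)) = Mul(Add(Mul(Pow(46, -1), -21), 2551), Pow(Rational(2144575, 542), -1)) = Mul(Add(Mul(Rational(1, 46), -21), 2551), Rational(542, 2144575)) = Mul(Add(Rational(-21, 46), 2551), Rational(542, 2144575)) = Mul(Rational(117325, 46), Rational(542, 2144575)) = Rational(1271803, 1973009)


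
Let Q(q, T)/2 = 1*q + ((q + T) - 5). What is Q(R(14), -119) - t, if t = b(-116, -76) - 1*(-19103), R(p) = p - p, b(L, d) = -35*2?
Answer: -19281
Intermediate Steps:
b(L, d) = -70
R(p) = 0
Q(q, T) = -10 + 2*T + 4*q (Q(q, T) = 2*(1*q + ((q + T) - 5)) = 2*(q + ((T + q) - 5)) = 2*(q + (-5 + T + q)) = 2*(-5 + T + 2*q) = -10 + 2*T + 4*q)
t = 19033 (t = -70 - 1*(-19103) = -70 + 19103 = 19033)
Q(R(14), -119) - t = (-10 + 2*(-119) + 4*0) - 1*19033 = (-10 - 238 + 0) - 19033 = -248 - 19033 = -19281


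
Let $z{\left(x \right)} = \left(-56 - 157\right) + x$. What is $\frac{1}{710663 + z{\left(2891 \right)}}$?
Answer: $\frac{1}{713341} \approx 1.4019 \cdot 10^{-6}$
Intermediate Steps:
$z{\left(x \right)} = -213 + x$ ($z{\left(x \right)} = \left(-56 - 157\right) + x = -213 + x$)
$\frac{1}{710663 + z{\left(2891 \right)}} = \frac{1}{710663 + \left(-213 + 2891\right)} = \frac{1}{710663 + 2678} = \frac{1}{713341}$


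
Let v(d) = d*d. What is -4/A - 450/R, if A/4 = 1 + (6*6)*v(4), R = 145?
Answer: -51959/16733 ≈ -3.1052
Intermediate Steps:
v(d) = d**2
A = 2308 (A = 4*(1 + (6*6)*4**2) = 4*(1 + 36*16) = 4*(1 + 576) = 4*577 = 2308)
-4/A - 450/R = -4/2308 - 450/145 = -4*1/2308 - 450*1/145 = -1/577 - 90/29 = -51959/16733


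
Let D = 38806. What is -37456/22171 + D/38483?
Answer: -581051422/853206593 ≈ -0.68102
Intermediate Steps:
-37456/22171 + D/38483 = -37456/22171 + 38806/38483 = -581051422/853206593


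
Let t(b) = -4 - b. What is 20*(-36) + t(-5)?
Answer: -719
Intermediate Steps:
20*(-36) + t(-5) = 20*(-36) + (-4 - 1*(-5)) = -720 + (-4 + 5) = -720 + 1 = -719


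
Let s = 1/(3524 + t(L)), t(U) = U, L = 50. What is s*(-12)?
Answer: -6/1787 ≈ -0.0033576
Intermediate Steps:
s = 1/3574 (s = 1/(3524 + 50) = 1/3574 ≈ 0.00027980)
s*(-12) = (1/3574)*(-12) = -6/1787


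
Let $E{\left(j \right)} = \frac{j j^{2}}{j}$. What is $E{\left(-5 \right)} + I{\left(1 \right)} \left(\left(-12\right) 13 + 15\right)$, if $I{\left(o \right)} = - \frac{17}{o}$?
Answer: $2422$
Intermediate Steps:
$E{\left(j \right)} = j^{2}$ ($E{\left(j \right)} = \frac{j^{3}}{j} = j^{2}$)
$E{\left(-5 \right)} + I{\left(1 \right)} \left(\left(-12\right) 13 + 15\right) = \left(-5\right)^{2} + - \frac{17}{1} \left(\left(-12\right) 13 + 15\right) = 25 + \left(-17\right) 1 \left(-156 + 15\right) = 25 - -2397 = 25 + 2397 = 2422$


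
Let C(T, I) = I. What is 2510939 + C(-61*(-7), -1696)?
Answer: 2509243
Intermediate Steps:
2510939 + C(-61*(-7), -1696) = 2510939 - 1696 = 2509243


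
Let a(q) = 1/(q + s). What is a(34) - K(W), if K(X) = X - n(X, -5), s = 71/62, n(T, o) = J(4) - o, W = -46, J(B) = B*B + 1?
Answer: 148234/2179 ≈ 68.028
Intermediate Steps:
J(B) = 1 + B² (J(B) = B² + 1 = 1 + B²)
n(T, o) = 17 - o (n(T, o) = (1 + 4²) - o = (1 + 16) - o = 17 - o)
s = 71/62 (s = 71*(1/62) = 71/62 ≈ 1.1452)
a(q) = 1/(71/62 + q) (a(q) = 1/(q + 71/62) = 1/(71/62 + q))
K(X) = -22 + X (K(X) = X - (17 - 1*(-5)) = X - (17 + 5) = X - 1*22 = X - 22 = -22 + X)
a(34) - K(W) = 62/(71 + 62*34) - (-22 - 46) = 62/(71 + 2108) - 1*(-68) = 62/2179 + 68 = 148234/2179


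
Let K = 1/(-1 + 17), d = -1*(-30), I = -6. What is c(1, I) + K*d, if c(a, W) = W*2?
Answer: -81/8 ≈ -10.125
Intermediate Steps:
c(a, W) = 2*W
d = 30
K = 1/16 ≈ 0.062500
c(1, I) + K*d = 2*(-6) + (1/16)*30 = -12 + 15/8 = -81/8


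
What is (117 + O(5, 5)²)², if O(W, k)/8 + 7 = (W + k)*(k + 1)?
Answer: 32361491449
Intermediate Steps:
O(W, k) = -56 + 8*(1 + k)*(W + k) (O(W, k) = -56 + 8*((W + k)*(k + 1)) = -56 + 8*((W + k)*(1 + k)) = -56 + 8*((1 + k)*(W + k)) = -56 + 8*(1 + k)*(W + k))
(117 + O(5, 5)²)² = (117 + (-56 + 8*5 + 8*5 + 8*5² + 8*5*5)²)² = (117 + (-56 + 40 + 40 + 8*25 + 200)²)² = (117 + (-56 + 40 + 40 + 200 + 200)²)² = (117 + 424²)² = (117 + 179776)² = 179893² = 32361491449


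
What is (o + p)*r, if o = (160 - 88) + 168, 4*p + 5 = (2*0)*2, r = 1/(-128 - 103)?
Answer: -955/924 ≈ -1.0336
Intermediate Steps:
r = -1/231 (r = 1/(-231) = -1/231 ≈ -0.0043290)
p = -5/4 (p = -5/4 + ((2*0)*2)/4 = -5/4 + (0*2)/4 = -5/4 + (¼)*0 = -5/4 + 0 = -5/4 ≈ -1.2500)
o = 240 (o = 72 + 168 = 240)
(o + p)*r = (240 - 5/4)*(-1/231) = (955/4)*(-1/231) = -955/924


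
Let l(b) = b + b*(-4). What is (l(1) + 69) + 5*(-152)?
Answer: -694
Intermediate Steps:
l(b) = -3*b (l(b) = b - 4*b = -3*b)
(l(1) + 69) + 5*(-152) = (-3*1 + 69) + 5*(-152) = (-3 + 69) - 760 = 66 - 760 = -694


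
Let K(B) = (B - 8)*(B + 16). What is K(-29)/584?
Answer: 481/584 ≈ 0.82363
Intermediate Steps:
K(B) = (-8 + B)*(16 + B)
K(-29)/584 = (-128 + (-29)² + 8*(-29))/584 = (-128 + 841 - 232)*(1/584) = 481*(1/584) = 481/584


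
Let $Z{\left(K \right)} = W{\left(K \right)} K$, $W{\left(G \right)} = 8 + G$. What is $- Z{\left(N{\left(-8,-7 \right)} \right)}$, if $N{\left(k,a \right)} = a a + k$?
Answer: $-2009$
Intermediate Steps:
$N{\left(k,a \right)} = k + a^{2}$ ($N{\left(k,a \right)} = a^{2} + k = k + a^{2}$)
$Z{\left(K \right)} = K \left(8 + K\right)$ ($Z{\left(K \right)} = \left(8 + K\right) K = K \left(8 + K\right)$)
$- Z{\left(N{\left(-8,-7 \right)} \right)} = - \left(-8 + \left(-7\right)^{2}\right) \left(8 - \left(8 - \left(-7\right)^{2}\right)\right) = - \left(-8 + 49\right) \left(8 + \left(-8 + 49\right)\right) = - 41 \left(8 + 41\right) = - 41 \cdot 49 = \left(-1\right) 2009 = -2009$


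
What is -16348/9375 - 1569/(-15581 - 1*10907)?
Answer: -418316449/248325000 ≈ -1.6846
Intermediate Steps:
-16348/9375 - 1569/(-15581 - 1*10907) = -16348*1/9375 - 1569/(-15581 - 10907) = -16348/9375 - 1569/(-26488) = -16348/9375 - 1569*(-1/26488) = -16348/9375 + 1569/26488 = -418316449/248325000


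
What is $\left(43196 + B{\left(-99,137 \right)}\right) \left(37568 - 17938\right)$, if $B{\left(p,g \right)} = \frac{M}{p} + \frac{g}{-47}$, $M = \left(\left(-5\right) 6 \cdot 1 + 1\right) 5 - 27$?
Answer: $\frac{3945345541670}{4653} \approx 8.4791 \cdot 10^{8}$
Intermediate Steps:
$M = -172$ ($M = \left(\left(-30\right) 1 + 1\right) 5 - 27 = \left(-30 + 1\right) 5 - 27 = \left(-29\right) 5 - 27 = -145 - 27 = -172$)
$B{\left(p,g \right)} = - \frac{172}{p} - \frac{g}{47}$ ($B{\left(p,g \right)} = - \frac{172}{p} + \frac{g}{-47} = - \frac{172}{p} + g \left(- \frac{1}{47}\right) = - \frac{172}{p} - \frac{g}{47}$)
$\left(43196 + B{\left(-99,137 \right)}\right) \left(37568 - 17938\right) = \left(43196 - \left(\frac{137}{47} + \frac{172}{-99}\right)\right) \left(37568 - 17938\right) = \left(43196 - \frac{5479}{4653}\right) 19630 = \frac{200985509}{4653} \cdot 19630 = \frac{3945345541670}{4653}$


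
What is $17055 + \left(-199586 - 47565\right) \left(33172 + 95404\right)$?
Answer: $-31777669921$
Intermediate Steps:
$17055 + \left(-199586 - 47565\right) \left(33172 + 95404\right) = 17055 - 31777686976 = -31777669921$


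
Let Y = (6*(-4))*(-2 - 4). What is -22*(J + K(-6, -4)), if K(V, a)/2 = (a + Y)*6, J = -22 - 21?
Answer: -36014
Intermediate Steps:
J = -43
Y = 144 (Y = -24*(-6) = 144)
K(V, a) = 1728 + 12*a (K(V, a) = 2*((a + 144)*6) = 2*((144 + a)*6) = 2*(864 + 6*a) = 1728 + 12*a)
-22*(J + K(-6, -4)) = -22*(-43 + (1728 + 12*(-4))) = -22*(-43 + (1728 - 48)) = -22*(-43 + 1680) = -22*1637 = -36014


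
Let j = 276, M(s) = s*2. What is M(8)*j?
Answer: 4416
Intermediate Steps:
M(s) = 2*s
M(8)*j = (2*8)*276 = 16*276 = 4416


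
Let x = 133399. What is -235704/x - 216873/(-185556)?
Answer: -705030957/1178713564 ≈ -0.59814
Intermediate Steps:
-235704/x - 216873/(-185556) = -235704/133399 - 216873/(-185556) = -235704*1/133399 - 216873*(-1/185556) = -33672/19057 + 72291/61852 = -705030957/1178713564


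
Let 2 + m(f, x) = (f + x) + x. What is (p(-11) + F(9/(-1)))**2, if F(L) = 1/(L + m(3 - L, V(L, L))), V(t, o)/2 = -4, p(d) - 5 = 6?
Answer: 26896/225 ≈ 119.54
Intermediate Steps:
p(d) = 11 (p(d) = 5 + 6 = 11)
V(t, o) = -8 (V(t, o) = 2*(-4) = -8)
m(f, x) = -2 + f + 2*x (m(f, x) = -2 + ((f + x) + x) = -2 + (f + 2*x) = -2 + f + 2*x)
F(L) = -1/15 (F(L) = 1/(L + (-2 + (3 - L) + 2*(-8))) = 1/(L + (-2 + (3 - L) - 16)) = 1/(L + (-15 - L)) = 1/(-15) = -1/15)
(p(-11) + F(9/(-1)))**2 = (11 - 1/15)**2 = (164/15)**2 = 26896/225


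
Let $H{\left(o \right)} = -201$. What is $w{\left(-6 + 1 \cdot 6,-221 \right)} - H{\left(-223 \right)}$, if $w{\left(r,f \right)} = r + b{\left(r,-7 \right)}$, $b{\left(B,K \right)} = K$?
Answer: $194$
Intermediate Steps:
$w{\left(r,f \right)} = -7 + r$ ($w{\left(r,f \right)} = r - 7 = -7 + r$)
$w{\left(-6 + 1 \cdot 6,-221 \right)} - H{\left(-223 \right)} = \left(-7 + \left(-6 + 1 \cdot 6\right)\right) - -201 = \left(-7 + \left(-6 + 6\right)\right) + 201 = \left(-7 + 0\right) + 201 = -7 + 201 = 194$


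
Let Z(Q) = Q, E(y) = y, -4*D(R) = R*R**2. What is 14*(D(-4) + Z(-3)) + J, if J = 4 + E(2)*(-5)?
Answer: 176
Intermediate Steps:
D(R) = -R**3/4 (D(R) = -R*R**2/4 = -R**3/4)
J = -6 (J = 4 + 2*(-5) = 4 - 10 = -6)
14*(D(-4) + Z(-3)) + J = 14*(-1/4*(-4)**3 - 3) - 6 = 14*(-1/4*(-64) - 3) - 6 = 14*(16 - 3) - 6 = 14*13 - 6 = 182 - 6 = 176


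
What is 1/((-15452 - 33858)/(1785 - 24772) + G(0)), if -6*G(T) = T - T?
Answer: 22987/49310 ≈ 0.46617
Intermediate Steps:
G(T) = 0 (G(T) = -(T - T)/6 = -⅙*0 = 0)
1/((-15452 - 33858)/(1785 - 24772) + G(0)) = 1/((-15452 - 33858)/(1785 - 24772) + 0) = 1/(-49310/(-22987) + 0) = 1/(-49310*(-1/22987) + 0) = 1/(49310/22987 + 0) = 1/(49310/22987) = 22987/49310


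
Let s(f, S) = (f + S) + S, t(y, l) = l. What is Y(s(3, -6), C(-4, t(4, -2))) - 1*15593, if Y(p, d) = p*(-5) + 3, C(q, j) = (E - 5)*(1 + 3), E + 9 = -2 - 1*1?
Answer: -15545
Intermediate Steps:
E = -12 (E = -9 + (-2 - 1*1) = -9 + (-2 - 1) = -9 - 3 = -12)
s(f, S) = f + 2*S (s(f, S) = (S + f) + S = f + 2*S)
C(q, j) = -68 (C(q, j) = (-12 - 5)*(1 + 3) = -17*4 = -68)
Y(p, d) = 3 - 5*p (Y(p, d) = -5*p + 3 = 3 - 5*p)
Y(s(3, -6), C(-4, t(4, -2))) - 1*15593 = (3 - 5*(3 + 2*(-6))) - 1*15593 = (3 - 5*(3 - 12)) - 15593 = (3 - 5*(-9)) - 15593 = (3 + 45) - 15593 = 48 - 15593 = -15545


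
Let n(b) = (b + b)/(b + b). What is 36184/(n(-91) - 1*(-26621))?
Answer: 18092/13311 ≈ 1.3592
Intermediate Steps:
n(b) = 1 (n(b) = (2*b)/((2*b)) = (2*b)*(1/(2*b)) = 1)
36184/(n(-91) - 1*(-26621)) = 36184/(1 - 1*(-26621)) = 36184/(1 + 26621) = 36184/26622 = 36184*(1/26622) = 18092/13311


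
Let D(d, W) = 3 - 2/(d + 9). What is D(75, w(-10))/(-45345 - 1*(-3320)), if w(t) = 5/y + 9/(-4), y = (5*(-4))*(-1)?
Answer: -5/70602 ≈ -7.0820e-5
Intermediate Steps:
y = 20 (y = -20*(-1) = 20)
w(t) = -2 (w(t) = 5/20 + 9/(-4) = 5*(1/20) + 9*(-1/4) = 1/4 - 9/4 = -2)
D(d, W) = 3 - 2/(9 + d)
D(75, w(-10))/(-45345 - 1*(-3320)) = ((25 + 3*75)/(9 + 75))/(-45345 - 1*(-3320)) = ((25 + 225)/84)/(-45345 + 3320) = ((1/84)*250)/(-42025) = (125/42)*(-1/42025) = -5/70602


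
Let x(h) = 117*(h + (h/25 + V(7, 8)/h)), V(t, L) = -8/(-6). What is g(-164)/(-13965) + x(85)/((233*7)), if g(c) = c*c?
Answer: 48860650/11063073 ≈ 4.4165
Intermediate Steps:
V(t, L) = 4/3 (V(t, L) = -8*(-⅙) = 4/3)
g(c) = c²
x(h) = 156/h + 3042*h/25 (x(h) = 117*(h + (h/25 + 4/(3*h))) = 117*(4/(3*h) + 26*h/25) = 156/h + 3042*h/25)
g(-164)/(-13965) + x(85)/((233*7)) = (-164)²/(-13965) + (156/85 + (3042/25)*85)/((233*7)) = 26896*(-1/13965) + (156*(1/85) + 51714/5)/1631 = -26896/13965 + (156/85 + 51714/5)*(1/1631) = -26896/13965 + (879294/85)*(1/1631) = -26896/13965 + 879294/138635 = 48860650/11063073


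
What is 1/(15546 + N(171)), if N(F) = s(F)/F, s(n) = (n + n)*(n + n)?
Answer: 1/16230 ≈ 6.1614e-5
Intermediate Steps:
s(n) = 4*n² (s(n) = (2*n)*(2*n) = 4*n²)
N(F) = 4*F (N(F) = (4*F²)/F = 4*F)
1/(15546 + N(171)) = 1/(15546 + 4*171) = 1/(15546 + 684) = 1/16230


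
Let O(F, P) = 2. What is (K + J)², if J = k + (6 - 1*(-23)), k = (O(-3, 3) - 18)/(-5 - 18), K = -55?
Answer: 338724/529 ≈ 640.31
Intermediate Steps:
k = 16/23 (k = (2 - 18)/(-5 - 18) = -16/(-23) = -16*(-1/23) = 16/23 ≈ 0.69565)
J = 683/23 (J = 16/23 + (6 - 1*(-23)) = 16/23 + (6 + 23) = 16/23 + 29 = 683/23 ≈ 29.696)
(K + J)² = (-55 + 683/23)² = (-582/23)² = 338724/529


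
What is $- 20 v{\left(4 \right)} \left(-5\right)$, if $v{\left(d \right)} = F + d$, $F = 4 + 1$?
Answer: $900$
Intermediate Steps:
$F = 5$
$v{\left(d \right)} = 5 + d$
$- 20 v{\left(4 \right)} \left(-5\right) = - 20 \left(5 + 4\right) \left(-5\right) = \left(-20\right) 9 \left(-5\right) = \left(-180\right) \left(-5\right) = 900$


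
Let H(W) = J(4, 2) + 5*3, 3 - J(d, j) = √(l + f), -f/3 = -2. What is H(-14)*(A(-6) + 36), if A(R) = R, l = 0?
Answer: 540 - 30*√6 ≈ 466.52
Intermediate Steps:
f = 6 (f = -3*(-2) = 6)
J(d, j) = 3 - √6 (J(d, j) = 3 - √(0 + 6) = 3 - √6)
H(W) = 18 - √6 (H(W) = (3 - √6) + 5*3 = (3 - √6) + 15 = 18 - √6)
H(-14)*(A(-6) + 36) = (18 - √6)*(-6 + 36) = (18 - √6)*30 = 540 - 30*√6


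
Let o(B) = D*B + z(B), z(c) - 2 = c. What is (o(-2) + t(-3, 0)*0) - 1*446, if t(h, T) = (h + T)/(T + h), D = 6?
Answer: -458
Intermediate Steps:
z(c) = 2 + c
t(h, T) = 1 (t(h, T) = (T + h)/(T + h) = 1)
o(B) = 2 + 7*B (o(B) = 6*B + (2 + B) = 2 + 7*B)
(o(-2) + t(-3, 0)*0) - 1*446 = ((2 + 7*(-2)) + 1*0) - 1*446 = ((2 - 14) + 0) - 446 = (-12 + 0) - 446 = -12 - 446 = -458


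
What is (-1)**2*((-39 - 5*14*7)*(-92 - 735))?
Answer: 437483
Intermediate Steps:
(-1)**2*((-39 - 5*14*7)*(-92 - 735)) = 1*((-39 - 70*7)*(-827)) = 1*((-39 - 490)*(-827)) = 1*(-529*(-827)) = 1*437483 = 437483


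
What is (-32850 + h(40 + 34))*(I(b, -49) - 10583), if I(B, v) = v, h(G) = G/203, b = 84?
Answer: 70899236832/203 ≈ 3.4926e+8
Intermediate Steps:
h(G) = G/203 (h(G) = G*(1/203) = G/203)
(-32850 + h(40 + 34))*(I(b, -49) - 10583) = (-32850 + (40 + 34)/203)*(-49 - 10583) = (-32850 + (1/203)*74)*(-10632) = (-32850 + 74/203)*(-10632) = -6668476/203*(-10632) = 70899236832/203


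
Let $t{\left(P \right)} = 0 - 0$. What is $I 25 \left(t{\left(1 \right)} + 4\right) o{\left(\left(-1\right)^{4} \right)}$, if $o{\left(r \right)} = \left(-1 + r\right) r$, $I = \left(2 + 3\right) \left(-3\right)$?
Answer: $0$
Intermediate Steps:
$I = -15$ ($I = 5 \left(-3\right) = -15$)
$o{\left(r \right)} = r \left(-1 + r\right)$
$t{\left(P \right)} = 0$ ($t{\left(P \right)} = 0 + 0 = 0$)
$I 25 \left(t{\left(1 \right)} + 4\right) o{\left(\left(-1\right)^{4} \right)} = \left(-15\right) 25 \left(0 + 4\right) \left(-1\right)^{4} \left(-1 + \left(-1\right)^{4}\right) = - 375 \cdot 4 \cdot 1 \left(-1 + 1\right) = - 375 \cdot 4 \cdot 1 \cdot 0 = - 375 \cdot 4 \cdot 0 = \left(-375\right) 0 = 0$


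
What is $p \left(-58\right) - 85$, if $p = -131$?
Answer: $7513$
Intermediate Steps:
$p \left(-58\right) - 85 = \left(-131\right) \left(-58\right) - 85 = 7598 - 85 = 7513$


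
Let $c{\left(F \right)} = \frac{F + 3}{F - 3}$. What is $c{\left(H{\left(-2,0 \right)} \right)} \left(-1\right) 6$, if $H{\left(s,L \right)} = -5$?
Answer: $- \frac{3}{2} \approx -1.5$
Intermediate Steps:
$c{\left(F \right)} = \frac{3 + F}{-3 + F}$
$c{\left(H{\left(-2,0 \right)} \right)} \left(-1\right) 6 = \frac{3 - 5}{-3 - 5} \left(-1\right) 6 = \frac{1}{-8} \left(-2\right) \left(-1\right) 6 = \left(- \frac{1}{8}\right) \left(-2\right) \left(-1\right) 6 = \frac{1}{4} \left(-1\right) 6 = \left(- \frac{1}{4}\right) 6 = - \frac{3}{2}$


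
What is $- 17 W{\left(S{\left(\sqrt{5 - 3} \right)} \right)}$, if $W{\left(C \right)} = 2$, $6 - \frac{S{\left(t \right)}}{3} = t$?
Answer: $-34$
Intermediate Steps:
$S{\left(t \right)} = 18 - 3 t$
$- 17 W{\left(S{\left(\sqrt{5 - 3} \right)} \right)} = \left(-17\right) 2 = -34$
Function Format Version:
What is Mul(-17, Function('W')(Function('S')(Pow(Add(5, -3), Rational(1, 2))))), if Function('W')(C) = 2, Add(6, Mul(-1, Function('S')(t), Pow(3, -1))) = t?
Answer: -34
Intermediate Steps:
Function('S')(t) = Add(18, Mul(-3, t))
Mul(-17, Function('W')(Function('S')(Pow(Add(5, -3), Rational(1, 2))))) = Mul(-17, 2) = -34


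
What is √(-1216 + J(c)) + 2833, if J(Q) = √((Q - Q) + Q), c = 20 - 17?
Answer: 2833 + √(-1216 + √3) ≈ 2833.0 + 34.846*I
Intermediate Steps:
c = 3
J(Q) = √Q (J(Q) = √(0 + Q) = √Q)
√(-1216 + J(c)) + 2833 = √(-1216 + √3) + 2833 = 2833 + √(-1216 + √3)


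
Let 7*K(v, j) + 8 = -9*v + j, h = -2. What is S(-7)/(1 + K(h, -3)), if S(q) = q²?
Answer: 49/2 ≈ 24.500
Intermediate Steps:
K(v, j) = -8/7 - 9*v/7 + j/7 (K(v, j) = -8/7 + (-9*v + j)/7 = -8/7 + (j - 9*v)/7 = -8/7 + (-9*v/7 + j/7) = -8/7 - 9*v/7 + j/7)
S(-7)/(1 + K(h, -3)) = (-7)²/(1 + (-8/7 - 9/7*(-2) + (⅐)*(-3))) = 49/(1 + (-8/7 + 18/7 - 3/7)) = 49/(1 + 1) = 49/2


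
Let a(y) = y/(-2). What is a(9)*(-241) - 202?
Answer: 1765/2 ≈ 882.50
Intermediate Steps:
a(y) = -y/2 (a(y) = y*(-½) = -y/2)
a(9)*(-241) - 202 = -½*9*(-241) - 202 = -9/2*(-241) - 202 = 2169/2 - 202 = 1765/2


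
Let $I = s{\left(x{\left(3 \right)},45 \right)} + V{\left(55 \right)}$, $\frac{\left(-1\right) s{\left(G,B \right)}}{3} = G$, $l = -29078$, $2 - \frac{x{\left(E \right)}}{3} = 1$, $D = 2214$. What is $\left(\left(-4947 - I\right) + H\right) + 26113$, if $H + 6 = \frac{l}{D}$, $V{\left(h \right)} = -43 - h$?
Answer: $\frac{23528030}{1107} \approx 21254.0$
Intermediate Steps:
$x{\left(E \right)} = 3$ ($x{\left(E \right)} = 6 - 3 = 3$)
$s{\left(G,B \right)} = - 3 G$
$I = -107$ ($I = \left(-3\right) 3 - 98 = -9 - 98 = -107$)
$H = - \frac{21181}{1107}$ ($H = -6 - \frac{29078}{2214} = -6 - \frac{14539}{1107} = - \frac{21181}{1107} \approx -19.134$)
$\left(\left(-4947 - I\right) + H\right) + 26113 = \left(\left(-4947 - -107\right) - \frac{21181}{1107}\right) + 26113 = \left(\left(-4947 + 107\right) - \frac{21181}{1107}\right) + 26113 = \left(-4840 - \frac{21181}{1107}\right) + 26113 = - \frac{5379061}{1107} + 26113 = \frac{23528030}{1107}$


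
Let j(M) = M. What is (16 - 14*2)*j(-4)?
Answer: 48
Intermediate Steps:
(16 - 14*2)*j(-4) = (16 - 14*2)*(-4) = (16 - 28)*(-4) = -12*(-4) = 48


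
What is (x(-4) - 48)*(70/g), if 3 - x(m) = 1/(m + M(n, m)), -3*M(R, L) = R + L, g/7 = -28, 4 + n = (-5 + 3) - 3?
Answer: 120/7 ≈ 17.143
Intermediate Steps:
n = -9 (n = -4 + ((-5 + 3) - 3) = -4 + (-2 - 3) = -4 - 5 = -9)
g = -196 (g = 7*(-28) = -196)
M(R, L) = -L/3 - R/3 (M(R, L) = -(R + L)/3 = -(L + R)/3 = -L/3 - R/3)
x(m) = 3 - 1/(3 + 2*m/3) (x(m) = 3 - 1/(m + (-m/3 - ⅓*(-9))) = 3 - 1/(m + (-m/3 + 3)) = 3 - 1/(m + (3 - m/3)) = 3 - 1/(3 + 2*m/3))
(x(-4) - 48)*(70/g) = (6*(4 - 4)/(9 + 2*(-4)) - 48)*(70/(-196)) = (6*0/(9 - 8) - 48)*(70*(-1/196)) = (6*0/1 - 48)*(-5/14) = (6*1*0 - 48)*(-5/14) = (0 - 48)*(-5/14) = -48*(-5/14) = 120/7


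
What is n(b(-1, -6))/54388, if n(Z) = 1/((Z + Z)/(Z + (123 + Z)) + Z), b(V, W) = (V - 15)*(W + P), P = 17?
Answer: -229/2172909376 ≈ -1.0539e-7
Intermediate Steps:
b(V, W) = (-15 + V)*(17 + W) (b(V, W) = (V - 15)*(W + 17) = (-15 + V)*(17 + W))
n(Z) = 1/(Z + 2*Z/(123 + 2*Z)) (n(Z) = 1/((2*Z)/(123 + 2*Z) + Z) = 1/(2*Z/(123 + 2*Z) + Z) = 1/(Z + 2*Z/(123 + 2*Z)))
n(b(-1, -6))/54388 = ((123 + 2*(-255 - 15*(-6) + 17*(-1) - 1*(-6)))/((-255 - 15*(-6) + 17*(-1) - 1*(-6))*(125 + 2*(-255 - 15*(-6) + 17*(-1) - 1*(-6)))))/54388 = ((123 + 2*(-255 + 90 - 17 + 6))/((-255 + 90 - 17 + 6)*(125 + 2*(-255 + 90 - 17 + 6))))*(1/54388) = ((123 + 2*(-176))/((-176)*(125 + 2*(-176))))*(1/54388) = -(123 - 352)/(176*(125 - 352))*(1/54388) = -1/176*(-229)/(-227)*(1/54388) = -1/176*(-1/227)*(-229)*(1/54388) = -229/39952*1/54388 = -229/2172909376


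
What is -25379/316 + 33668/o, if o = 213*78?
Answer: -205503809/2625012 ≈ -78.287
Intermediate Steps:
o = 16614
-25379/316 + 33668/o = -25379/316 + 33668/16614 = -25379*1/316 + 33668*(1/16614) = -25379/316 + 16834/8307 = -205503809/2625012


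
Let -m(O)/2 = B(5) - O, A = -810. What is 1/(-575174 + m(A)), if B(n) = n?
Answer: -1/576804 ≈ -1.7337e-6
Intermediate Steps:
m(O) = -10 + 2*O (m(O) = -2*(5 - O) = -10 + 2*O)
1/(-575174 + m(A)) = 1/(-575174 + (-10 + 2*(-810))) = 1/(-575174 + (-10 - 1620)) = 1/(-575174 - 1630) = 1/(-576804) = -1/576804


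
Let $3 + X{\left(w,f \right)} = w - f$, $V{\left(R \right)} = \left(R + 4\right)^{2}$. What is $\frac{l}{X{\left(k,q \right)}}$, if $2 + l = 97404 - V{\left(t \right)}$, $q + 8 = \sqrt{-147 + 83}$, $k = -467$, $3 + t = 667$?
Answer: $\frac{40288941}{53377} - \frac{697644 i}{53377} \approx 754.8 - 13.07 i$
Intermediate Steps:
$t = 664$ ($t = -3 + 667 = 664$)
$V{\left(R \right)} = \left(4 + R\right)^{2}$
$q = -8 + 8 i$ ($q = -8 + \sqrt{-147 + 83} = -8 + \sqrt{-64} = -8 + 8 i \approx -8.0 + 8.0 i$)
$X{\left(w,f \right)} = -3 + w - f$ ($X{\left(w,f \right)} = -3 - \left(f - w\right) = -3 + w - f$)
$l = -348822$ ($l = -2 + \left(97404 - \left(4 + 664\right)^{2}\right) = -2 + \left(97404 - 668^{2}\right) = -2 + \left(97404 - 446224\right) = -2 - 348820 = -348822$)
$\frac{l}{X{\left(k,q \right)}} = - \frac{348822}{-3 - 467 - \left(-8 + 8 i\right)} = - \frac{348822}{-3 - 467 + \left(8 - 8 i\right)} = - \frac{348822}{-462 - 8 i} = - 348822 \frac{-462 + 8 i}{213508} = - \frac{174411 \left(-462 + 8 i\right)}{106754}$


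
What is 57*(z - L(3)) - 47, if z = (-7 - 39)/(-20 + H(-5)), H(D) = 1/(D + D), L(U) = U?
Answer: -5866/67 ≈ -87.552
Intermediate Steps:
H(D) = 1/(2*D)
z = 460/201 (z = (-7 - 39)/(-20 + (1/2)/(-5)) = -46/(-20 + (1/2)*(-1/5)) = -46/(-20 - 1/10) = -46/(-201/10) = -46*(-10/201) = 460/201 ≈ 2.2886)
57*(z - L(3)) - 47 = 57*(460/201 - 1*3) - 47 = 57*(460/201 - 3) - 47 = 57*(-143/201) - 47 = -2717/67 - 47 = -5866/67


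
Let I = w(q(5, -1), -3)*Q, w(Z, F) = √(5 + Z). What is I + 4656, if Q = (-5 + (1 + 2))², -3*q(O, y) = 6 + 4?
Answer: 4656 + 4*√15/3 ≈ 4661.2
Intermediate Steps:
q(O, y) = -10/3 (q(O, y) = -(6 + 4)/3 = -⅓*10 = -10/3)
Q = 4 (Q = (-5 + 3)² = (-2)² = 4)
I = 4*√15/3 (I = √(5 - 10/3)*4 = √(5/3)*4 = (√15/3)*4 = 4*√15/3 ≈ 5.1640)
I + 4656 = 4*√15/3 + 4656 = 4656 + 4*√15/3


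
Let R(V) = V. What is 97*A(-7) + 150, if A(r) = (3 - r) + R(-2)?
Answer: 926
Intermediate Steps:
A(r) = 1 - r (A(r) = (3 - r) - 2 = 1 - r)
97*A(-7) + 150 = 97*(1 - 1*(-7)) + 150 = 97*(1 + 7) + 150 = 97*8 + 150 = 776 + 150 = 926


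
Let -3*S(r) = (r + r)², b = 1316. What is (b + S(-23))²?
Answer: 3356224/9 ≈ 3.7291e+5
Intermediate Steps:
S(r) = -4*r²/3 (S(r) = -(r + r)²/3 = -4*r²/3)
(b + S(-23))² = (1316 - 4/3*(-23)²)² = (1316 - 4/3*529)² = (1316 - 2116/3)² = (1832/3)² = 3356224/9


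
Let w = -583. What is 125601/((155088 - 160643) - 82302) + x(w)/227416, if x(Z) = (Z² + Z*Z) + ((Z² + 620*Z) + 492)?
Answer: 598115123/407756888 ≈ 1.4668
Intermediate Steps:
x(Z) = 492 + 3*Z² + 620*Z (x(Z) = (Z² + Z²) + (492 + Z² + 620*Z) = 2*Z² + (492 + Z² + 620*Z) = 492 + 3*Z² + 620*Z)
125601/((155088 - 160643) - 82302) + x(w)/227416 = 125601/((155088 - 160643) - 82302) + (492 + 3*(-583)² + 620*(-583))/227416 = 125601/(-5555 - 82302) + (492 + 3*339889 - 361460)*(1/227416) = 125601/(-87857) + (492 + 1019667 - 361460)*(1/227416) = 125601*(-1/87857) + 658699*(1/227416) = -17943/12551 + 658699/227416 = 598115123/407756888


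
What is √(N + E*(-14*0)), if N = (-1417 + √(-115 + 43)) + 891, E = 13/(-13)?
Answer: √(-526 + 6*I*√2) ≈ 0.185 + 22.935*I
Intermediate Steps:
E = -1 (E = 13*(-1/13) = -1)
N = -526 + 6*I*√2 (N = (-1417 + √(-72)) + 891 = (-1417 + 6*I*√2) + 891 = -526 + 6*I*√2 ≈ -526.0 + 8.4853*I)
√(N + E*(-14*0)) = √((-526 + 6*I*√2) - (-14)*0) = √((-526 + 6*I*√2) - 1*0) = √((-526 + 6*I*√2) + 0) = √(-526 + 6*I*√2)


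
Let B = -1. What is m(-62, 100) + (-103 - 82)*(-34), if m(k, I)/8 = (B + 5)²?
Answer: 6418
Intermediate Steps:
m(k, I) = 128 (m(k, I) = 8*(-1 + 5)² = 8*4² = 8*16 = 128)
m(-62, 100) + (-103 - 82)*(-34) = 128 + (-103 - 82)*(-34) = 128 - 185*(-34) = 128 + 6290 = 6418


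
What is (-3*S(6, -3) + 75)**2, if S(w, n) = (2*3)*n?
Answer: 16641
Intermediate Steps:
S(w, n) = 6*n
(-3*S(6, -3) + 75)**2 = (-18*(-3) + 75)**2 = (-3*(-18) + 75)**2 = (54 + 75)**2 = 129**2 = 16641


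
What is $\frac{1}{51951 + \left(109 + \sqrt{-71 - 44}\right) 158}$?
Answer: $\frac{69173}{4787774789} - \frac{158 i \sqrt{115}}{4787774789} \approx 1.4448 \cdot 10^{-5} - 3.5389 \cdot 10^{-7} i$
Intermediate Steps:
$\frac{1}{51951 + \left(109 + \sqrt{-71 - 44}\right) 158} = \frac{1}{51951 + \left(109 + \sqrt{-115}\right) 158} = \frac{1}{51951 + \left(109 + i \sqrt{115}\right) 158} = \frac{1}{51951 + \left(17222 + 158 i \sqrt{115}\right)} = \frac{1}{69173 + 158 i \sqrt{115}}$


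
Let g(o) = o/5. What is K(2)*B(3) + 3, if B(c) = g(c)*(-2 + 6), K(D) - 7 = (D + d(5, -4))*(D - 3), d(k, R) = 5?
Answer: 3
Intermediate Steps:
g(o) = o/5 (g(o) = o*(⅕) = o/5)
K(D) = 7 + (-3 + D)*(5 + D) (K(D) = 7 + (D + 5)*(D - 3) = 7 + (5 + D)*(-3 + D) = 7 + (-3 + D)*(5 + D))
B(c) = 4*c/5 (B(c) = (c/5)*(-2 + 6) = (c/5)*4 = 4*c/5)
K(2)*B(3) + 3 = (-8 + 2² + 2*2)*((⅘)*3) + 3 = (-8 + 4 + 4)*(12/5) + 3 = 0*(12/5) + 3 = 0 + 3 = 3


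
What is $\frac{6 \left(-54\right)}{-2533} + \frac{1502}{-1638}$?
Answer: $- \frac{1636927}{2074527} \approx -0.78906$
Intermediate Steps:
$\frac{6 \left(-54\right)}{-2533} + \frac{1502}{-1638} = \left(-324\right) \left(- \frac{1}{2533}\right) + 1502 \left(- \frac{1}{1638}\right) = \frac{324}{2533} - \frac{751}{819} = - \frac{1636927}{2074527}$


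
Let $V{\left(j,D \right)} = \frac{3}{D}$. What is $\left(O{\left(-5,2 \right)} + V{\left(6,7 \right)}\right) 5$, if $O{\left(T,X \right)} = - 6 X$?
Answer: $- \frac{405}{7} \approx -57.857$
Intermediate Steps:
$\left(O{\left(-5,2 \right)} + V{\left(6,7 \right)}\right) 5 = \left(\left(-6\right) 2 + \frac{3}{7}\right) 5 = \left(-12 + 3 \cdot \frac{1}{7}\right) 5 = \left(-12 + \frac{3}{7}\right) 5 = \left(- \frac{81}{7}\right) 5 = - \frac{405}{7}$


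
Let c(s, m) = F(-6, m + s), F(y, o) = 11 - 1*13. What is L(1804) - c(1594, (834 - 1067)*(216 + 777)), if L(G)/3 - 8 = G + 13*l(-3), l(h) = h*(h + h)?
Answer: 6140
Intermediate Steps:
F(y, o) = -2 (F(y, o) = 11 - 13 = -2)
c(s, m) = -2
l(h) = 2*h² (l(h) = h*(2*h) = 2*h²)
L(G) = 726 + 3*G (L(G) = 24 + 3*(G + 13*(2*(-3)²)) = 24 + 3*(G + 13*(2*9)) = 24 + 3*(G + 13*18) = 24 + 3*(G + 234) = 24 + 3*(234 + G) = 24 + (702 + 3*G) = 726 + 3*G)
L(1804) - c(1594, (834 - 1067)*(216 + 777)) = (726 + 3*1804) - 1*(-2) = (726 + 5412) + 2 = 6138 + 2 = 6140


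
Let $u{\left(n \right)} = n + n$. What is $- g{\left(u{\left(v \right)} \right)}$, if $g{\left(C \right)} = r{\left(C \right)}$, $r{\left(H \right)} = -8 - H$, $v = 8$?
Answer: $24$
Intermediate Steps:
$u{\left(n \right)} = 2 n$
$g{\left(C \right)} = -8 - C$
$- g{\left(u{\left(v \right)} \right)} = - (-8 - 2 \cdot 8) = - (-8 - 16) = \left(-1\right) \left(-24\right) = 24$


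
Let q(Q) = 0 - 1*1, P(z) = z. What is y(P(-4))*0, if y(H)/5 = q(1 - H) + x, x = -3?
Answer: 0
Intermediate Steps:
q(Q) = -1 (q(Q) = 0 - 1 = -1)
y(H) = -20 (y(H) = 5*(-1 - 3) = 5*(-4) = -20)
y(P(-4))*0 = -20*0 = 0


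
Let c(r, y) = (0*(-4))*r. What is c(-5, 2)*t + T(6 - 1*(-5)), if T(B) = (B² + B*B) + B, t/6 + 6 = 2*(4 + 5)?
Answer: 253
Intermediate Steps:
t = 72 (t = -36 + 6*(2*(4 + 5)) = -36 + 6*(2*9) = -36 + 6*18 = -36 + 108 = 72)
T(B) = B + 2*B² (T(B) = (B² + B²) + B = 2*B² + B = B + 2*B²)
c(r, y) = 0 (c(r, y) = 0*r = 0)
c(-5, 2)*t + T(6 - 1*(-5)) = 0*72 + (6 - 1*(-5))*(1 + 2*(6 - 1*(-5))) = 0 + (6 + 5)*(1 + 2*(6 + 5)) = 0 + 11*(1 + 2*11) = 0 + 11*(1 + 22) = 0 + 11*23 = 0 + 253 = 253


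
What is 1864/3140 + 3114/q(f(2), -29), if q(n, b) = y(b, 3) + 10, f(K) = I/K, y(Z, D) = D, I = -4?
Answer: 2450548/10205 ≈ 240.13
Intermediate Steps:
f(K) = -4/K
q(n, b) = 13 (q(n, b) = 3 + 10 = 13)
1864/3140 + 3114/q(f(2), -29) = 1864/3140 + 3114/13 = 1864*(1/3140) + 3114*(1/13) = 466/785 + 3114/13 = 2450548/10205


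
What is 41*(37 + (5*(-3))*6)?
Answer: -2173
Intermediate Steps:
41*(37 + (5*(-3))*6) = 41*(37 - 15*6) = 41*(37 - 90) = 41*(-53) = -2173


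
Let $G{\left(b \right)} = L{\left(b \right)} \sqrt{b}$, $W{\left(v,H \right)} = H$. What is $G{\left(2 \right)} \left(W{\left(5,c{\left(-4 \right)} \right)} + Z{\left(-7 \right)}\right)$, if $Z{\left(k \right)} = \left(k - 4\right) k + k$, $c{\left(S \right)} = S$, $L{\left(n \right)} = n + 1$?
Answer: $198 \sqrt{2} \approx 280.01$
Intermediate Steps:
$L{\left(n \right)} = 1 + n$
$Z{\left(k \right)} = k + k \left(-4 + k\right)$ ($Z{\left(k \right)} = \left(k - 4\right) k + k = \left(-4 + k\right) k + k = k \left(-4 + k\right) + k = k + k \left(-4 + k\right)$)
$G{\left(b \right)} = \sqrt{b} \left(1 + b\right)$ ($G{\left(b \right)} = \left(1 + b\right) \sqrt{b} = \sqrt{b} \left(1 + b\right)$)
$G{\left(2 \right)} \left(W{\left(5,c{\left(-4 \right)} \right)} + Z{\left(-7 \right)}\right) = \sqrt{2} \left(1 + 2\right) \left(-4 - 7 \left(-3 - 7\right)\right) = \sqrt{2} \cdot 3 \left(-4 - -70\right) = 3 \sqrt{2} \left(-4 + 70\right) = 3 \sqrt{2} \cdot 66 = 198 \sqrt{2}$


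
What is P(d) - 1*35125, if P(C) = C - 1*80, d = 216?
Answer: -34989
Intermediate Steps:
P(C) = -80 + C (P(C) = C - 80 = -80 + C)
P(d) - 1*35125 = (-80 + 216) - 1*35125 = 136 - 35125 = -34989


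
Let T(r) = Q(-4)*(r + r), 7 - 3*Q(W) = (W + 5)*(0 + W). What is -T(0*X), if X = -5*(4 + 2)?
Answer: 0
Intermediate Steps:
Q(W) = 7/3 - W*(5 + W)/3 (Q(W) = 7/3 - (W + 5)*(0 + W)/3 = 7/3 - (5 + W)*W/3 = 7/3 - W*(5 + W)/3)
X = -30 (X = -5*6 = -30)
T(r) = 22*r/3 (T(r) = (7/3 - 5/3*(-4) - 1/3*(-4)**2)*(r + r) = (7/3 + 20/3 - 1/3*16)*(2*r) = (7/3 + 20/3 - 16/3)*(2*r) = 11*(2*r)/3 = 22*r/3)
-T(0*X) = -22*0*(-30)/3 = -22*0/3 = -1*0 = 0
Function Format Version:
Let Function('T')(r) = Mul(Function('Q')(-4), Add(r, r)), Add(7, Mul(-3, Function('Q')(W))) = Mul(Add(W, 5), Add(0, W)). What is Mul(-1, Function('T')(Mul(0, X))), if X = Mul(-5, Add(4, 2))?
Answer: 0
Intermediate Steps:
Function('Q')(W) = Add(Rational(7, 3), Mul(Rational(-1, 3), W, Add(5, W))) (Function('Q')(W) = Add(Rational(7, 3), Mul(Rational(-1, 3), Mul(Add(W, 5), Add(0, W)))) = Add(Rational(7, 3), Mul(Rational(-1, 3), Mul(Add(5, W), W))) = Add(Rational(7, 3), Mul(Rational(-1, 3), Mul(W, Add(5, W)))) = Add(Rational(7, 3), Mul(Rational(-1, 3), W, Add(5, W))))
X = -30 (X = Mul(-5, 6) = -30)
Function('T')(r) = Mul(Rational(22, 3), r) (Function('T')(r) = Mul(Add(Rational(7, 3), Mul(Rational(-5, 3), -4), Mul(Rational(-1, 3), Pow(-4, 2))), Add(r, r)) = Mul(Add(Rational(7, 3), Rational(20, 3), Mul(Rational(-1, 3), 16)), Mul(2, r)) = Mul(Add(Rational(7, 3), Rational(20, 3), Rational(-16, 3)), Mul(2, r)) = Mul(Rational(11, 3), Mul(2, r)) = Mul(Rational(22, 3), r))
Mul(-1, Function('T')(Mul(0, X))) = Mul(-1, Mul(Rational(22, 3), Mul(0, -30))) = Mul(-1, Mul(Rational(22, 3), 0)) = Mul(-1, 0) = 0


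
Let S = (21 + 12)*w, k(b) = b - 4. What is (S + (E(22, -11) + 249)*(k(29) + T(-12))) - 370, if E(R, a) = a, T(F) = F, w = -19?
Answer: 2097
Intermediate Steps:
k(b) = -4 + b
S = -627 (S = (21 + 12)*(-19) = 33*(-19) = -627)
(S + (E(22, -11) + 249)*(k(29) + T(-12))) - 370 = (-627 + (-11 + 249)*((-4 + 29) - 12)) - 370 = (-627 + 238*(25 - 12)) - 370 = (-627 + 238*13) - 370 = (-627 + 3094) - 370 = 2467 - 370 = 2097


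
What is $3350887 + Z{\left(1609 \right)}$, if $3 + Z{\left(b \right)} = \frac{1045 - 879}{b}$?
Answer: $\frac{5391572522}{1609} \approx 3.3509 \cdot 10^{6}$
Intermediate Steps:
$Z{\left(b \right)} = -3 + \frac{166}{b}$ ($Z{\left(b \right)} = -3 + \frac{1045 - 879}{b} = -3 + \frac{166}{b}$)
$3350887 + Z{\left(1609 \right)} = 3350887 - \left(3 - \frac{166}{1609}\right) = 3350887 + \left(-3 + 166 \cdot \frac{1}{1609}\right) = 3350887 + \left(-3 + \frac{166}{1609}\right) = 3350887 - \frac{4661}{1609} = \frac{5391572522}{1609}$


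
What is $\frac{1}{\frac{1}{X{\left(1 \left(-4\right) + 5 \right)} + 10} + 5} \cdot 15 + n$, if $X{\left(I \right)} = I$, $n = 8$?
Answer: $\frac{613}{56} \approx 10.946$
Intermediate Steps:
$\frac{1}{\frac{1}{X{\left(1 \left(-4\right) + 5 \right)} + 10} + 5} \cdot 15 + n = \frac{1}{\frac{1}{\left(1 \left(-4\right) + 5\right) + 10} + 5} \cdot 15 + 8 = \frac{1}{\frac{1}{\left(-4 + 5\right) + 10} + 5} \cdot 15 + 8 = \frac{1}{\frac{1}{1 + 10} + 5} \cdot 15 + 8 = \frac{1}{\frac{1}{11} + 5} \cdot 15 + 8 = \frac{1}{\frac{56}{11}} \cdot 15 + 8 = \frac{11}{56} \cdot 15 + 8 = \frac{165}{56} + 8 = \frac{613}{56}$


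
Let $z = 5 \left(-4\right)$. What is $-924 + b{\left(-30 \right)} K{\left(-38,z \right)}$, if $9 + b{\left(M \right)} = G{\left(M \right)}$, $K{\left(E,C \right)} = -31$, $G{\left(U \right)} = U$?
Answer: $285$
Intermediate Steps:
$z = -20$
$b{\left(M \right)} = -9 + M$
$-924 + b{\left(-30 \right)} K{\left(-38,z \right)} = -924 + \left(-9 - 30\right) \left(-31\right) = -924 - -1209 = -924 + 1209 = 285$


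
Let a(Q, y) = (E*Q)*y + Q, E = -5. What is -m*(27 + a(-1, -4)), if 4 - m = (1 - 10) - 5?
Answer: -108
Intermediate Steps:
a(Q, y) = Q - 5*Q*y (a(Q, y) = (-5*Q)*y + Q = -5*Q*y + Q = Q - 5*Q*y)
m = 18 (m = 4 - ((1 - 10) - 5) = 4 - (-9 - 5) = 4 - 1*(-14) = 4 + 14 = 18)
-m*(27 + a(-1, -4)) = -18*(27 - (1 - 5*(-4))) = -18*(27 - (1 + 20)) = -18*(27 - 1*21) = -18*(27 - 21) = -18*6 = -1*108 = -108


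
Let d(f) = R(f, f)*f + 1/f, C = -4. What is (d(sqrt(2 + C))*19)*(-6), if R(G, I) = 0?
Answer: 57*I*sqrt(2) ≈ 80.61*I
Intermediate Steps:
d(f) = 1/f (d(f) = 0*f + 1/f = 0 + 1/f = 1/f)
(d(sqrt(2 + C))*19)*(-6) = (19/sqrt(2 - 4))*(-6) = (19/sqrt(-2))*(-6) = (19/(I*sqrt(2)))*(-6) = (-I*sqrt(2)/2*19)*(-6) = -19*I*sqrt(2)/2*(-6) = 57*I*sqrt(2)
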